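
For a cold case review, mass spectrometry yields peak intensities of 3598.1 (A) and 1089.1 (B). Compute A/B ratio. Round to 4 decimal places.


Spectral peak ratio:
Peak A = 3598.1 counts
Peak B = 1089.1 counts
Ratio = 3598.1 / 1089.1 = 3.3037

3.3037


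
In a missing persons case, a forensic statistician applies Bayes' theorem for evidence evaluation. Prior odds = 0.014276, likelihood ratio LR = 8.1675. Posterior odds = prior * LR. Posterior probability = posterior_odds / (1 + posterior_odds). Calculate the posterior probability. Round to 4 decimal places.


Bayesian evidence evaluation:
Posterior odds = prior_odds * LR = 0.014276 * 8.1675 = 0.1165992
Posterior probability = posterior_odds / (1 + posterior_odds)
= 0.1165992 / (1 + 0.1165992)
= 0.1165992 / 1.1165992
= 0.1044

0.1044


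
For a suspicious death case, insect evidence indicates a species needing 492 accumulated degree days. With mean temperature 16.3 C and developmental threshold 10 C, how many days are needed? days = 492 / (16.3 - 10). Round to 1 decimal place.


Insect development time:
Effective temperature = avg_temp - T_base = 16.3 - 10 = 6.3 C
Days = ADD / effective_temp = 492 / 6.3 = 78.1 days

78.1


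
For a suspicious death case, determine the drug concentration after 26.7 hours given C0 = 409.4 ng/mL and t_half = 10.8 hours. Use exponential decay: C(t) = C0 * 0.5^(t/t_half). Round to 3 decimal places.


Drug concentration decay:
Number of half-lives = t / t_half = 26.7 / 10.8 = 2.472222
Decay factor = 0.5^2.472222 = 0.18021338
C(t) = 409.4 * 0.18021338 = 73.779 ng/mL

73.779


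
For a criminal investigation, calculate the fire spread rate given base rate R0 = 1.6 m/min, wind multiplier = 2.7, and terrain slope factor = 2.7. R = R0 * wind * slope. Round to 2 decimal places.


Fire spread rate calculation:
R = R0 * wind_factor * slope_factor
= 1.6 * 2.7 * 2.7
= 4.32 * 2.7
= 11.66 m/min

11.66


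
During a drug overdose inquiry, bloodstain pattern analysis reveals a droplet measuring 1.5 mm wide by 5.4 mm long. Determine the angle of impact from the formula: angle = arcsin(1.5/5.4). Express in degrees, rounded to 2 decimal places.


Blood spatter impact angle calculation:
width / length = 1.5 / 5.4 = 0.277778
angle = arcsin(0.277778)
angle = 16.13 degrees

16.13


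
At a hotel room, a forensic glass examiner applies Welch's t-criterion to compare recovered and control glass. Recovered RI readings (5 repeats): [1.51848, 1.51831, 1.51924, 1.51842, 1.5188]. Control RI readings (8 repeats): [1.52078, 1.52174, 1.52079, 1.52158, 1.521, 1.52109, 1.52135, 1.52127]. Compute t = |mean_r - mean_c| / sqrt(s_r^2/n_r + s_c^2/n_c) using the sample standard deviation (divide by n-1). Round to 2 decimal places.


Welch's t-criterion for glass RI comparison:
Recovered mean = sum / n_r = 7.59325 / 5 = 1.51865
Control mean = sum / n_c = 12.1696 / 8 = 1.5212
Recovered sample variance s_r^2 = 1.42e-07
Control sample variance s_c^2 = 1.22857e-07
Welch SE (unpooled) = sqrt(s_r^2/n_r + s_c^2/n_c) = sqrt(2.84e-08 + 1.53571e-08) = sqrt(4.37571e-08) = 0.000209182
|mean_r - mean_c| = 0.00255
t = 0.00255 / 0.000209182 = 12.19

12.19


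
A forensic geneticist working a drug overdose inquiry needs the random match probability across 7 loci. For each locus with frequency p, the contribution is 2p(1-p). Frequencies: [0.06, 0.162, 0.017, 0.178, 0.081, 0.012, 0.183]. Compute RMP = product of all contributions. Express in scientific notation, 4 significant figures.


Computing RMP for 7 loci:
Locus 1: 2 * 0.06 * 0.94 = 0.1128
Locus 2: 2 * 0.162 * 0.838 = 0.271512
Locus 3: 2 * 0.017 * 0.983 = 0.033422
Locus 4: 2 * 0.178 * 0.822 = 0.292632
Locus 5: 2 * 0.081 * 0.919 = 0.148878
Locus 6: 2 * 0.012 * 0.988 = 0.023712
Locus 7: 2 * 0.183 * 0.817 = 0.299022
RMP = 3.162e-07

3.162e-07


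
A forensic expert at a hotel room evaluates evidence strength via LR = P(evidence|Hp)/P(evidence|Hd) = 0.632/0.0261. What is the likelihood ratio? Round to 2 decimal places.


Likelihood ratio calculation:
LR = P(E|Hp) / P(E|Hd)
LR = 0.632 / 0.0261
LR = 24.21

24.21


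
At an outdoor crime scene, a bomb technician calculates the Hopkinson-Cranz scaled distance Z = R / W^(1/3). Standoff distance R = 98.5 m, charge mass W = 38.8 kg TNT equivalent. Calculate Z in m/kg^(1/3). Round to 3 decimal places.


Scaled distance calculation:
W^(1/3) = 38.8^(1/3) = 3.385405
Z = R / W^(1/3) = 98.5 / 3.385405
Z = 29.095 m/kg^(1/3)

29.095


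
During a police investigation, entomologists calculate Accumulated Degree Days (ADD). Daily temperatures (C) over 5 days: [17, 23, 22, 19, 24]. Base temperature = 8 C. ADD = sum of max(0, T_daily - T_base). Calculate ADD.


Computing ADD day by day:
Day 1: max(0, 17 - 8) = 9
Day 2: max(0, 23 - 8) = 15
Day 3: max(0, 22 - 8) = 14
Day 4: max(0, 19 - 8) = 11
Day 5: max(0, 24 - 8) = 16
Total ADD = 65

65


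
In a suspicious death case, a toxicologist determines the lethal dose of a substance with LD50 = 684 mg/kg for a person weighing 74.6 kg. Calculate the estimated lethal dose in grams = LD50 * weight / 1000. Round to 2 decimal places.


Lethal dose calculation:
Lethal dose = LD50 * body_weight / 1000
= 684 * 74.6 / 1000
= 51026.4 / 1000
= 51.03 g

51.03


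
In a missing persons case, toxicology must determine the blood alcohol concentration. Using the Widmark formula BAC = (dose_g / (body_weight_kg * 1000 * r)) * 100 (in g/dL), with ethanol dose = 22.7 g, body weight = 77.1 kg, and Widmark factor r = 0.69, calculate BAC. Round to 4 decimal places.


Applying the Widmark formula:
BAC = (dose_g / (body_wt * 1000 * r)) * 100
Denominator = 77.1 * 1000 * 0.69 = 53199
BAC = (22.7 / 53199) * 100
BAC = 0.0427 g/dL

0.0427


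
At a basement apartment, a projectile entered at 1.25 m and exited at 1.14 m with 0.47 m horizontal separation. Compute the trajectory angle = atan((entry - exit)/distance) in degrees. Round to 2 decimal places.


Bullet trajectory angle:
Height difference = 1.25 - 1.14 = 0.11 m
angle = atan(0.11 / 0.47)
angle = atan(0.234043)
angle = 13.17 degrees

13.17


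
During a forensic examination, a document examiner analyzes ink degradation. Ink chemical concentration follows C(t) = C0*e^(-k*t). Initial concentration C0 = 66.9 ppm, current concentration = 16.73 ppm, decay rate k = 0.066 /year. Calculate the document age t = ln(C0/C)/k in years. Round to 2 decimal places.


Document age estimation:
C0/C = 66.9 / 16.73 = 3.998805
ln(C0/C) = 1.385996
t = 1.385996 / 0.066 = 21.00 years

21.00


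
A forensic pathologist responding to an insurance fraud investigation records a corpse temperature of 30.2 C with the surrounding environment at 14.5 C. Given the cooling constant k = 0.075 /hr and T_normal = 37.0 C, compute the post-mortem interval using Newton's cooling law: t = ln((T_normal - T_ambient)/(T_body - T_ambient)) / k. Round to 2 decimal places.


Using Newton's law of cooling:
t = ln((T_normal - T_ambient) / (T_body - T_ambient)) / k
T_normal - T_ambient = 22.5
T_body - T_ambient = 15.7
Ratio = 1.433121
ln(ratio) = 0.359855
t = 0.359855 / 0.075 = 4.80 hours

4.80


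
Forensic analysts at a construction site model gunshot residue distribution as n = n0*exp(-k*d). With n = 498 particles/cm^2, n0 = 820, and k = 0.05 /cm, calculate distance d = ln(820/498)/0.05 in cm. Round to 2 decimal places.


GSR distance calculation:
n0/n = 820 / 498 = 1.646586
ln(n0/n) = 0.498704
d = 0.498704 / 0.05 = 9.97 cm

9.97


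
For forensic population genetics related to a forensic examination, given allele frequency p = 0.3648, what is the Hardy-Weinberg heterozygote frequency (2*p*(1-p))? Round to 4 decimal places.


Hardy-Weinberg heterozygote frequency:
q = 1 - p = 1 - 0.3648 = 0.6352
2pq = 2 * 0.3648 * 0.6352 = 0.4634

0.4634


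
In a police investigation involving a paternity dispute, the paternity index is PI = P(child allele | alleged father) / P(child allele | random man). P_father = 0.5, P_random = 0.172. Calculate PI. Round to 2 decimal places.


Paternity Index calculation:
PI = P(allele|father) / P(allele|random)
PI = 0.5 / 0.172
PI = 2.91

2.91


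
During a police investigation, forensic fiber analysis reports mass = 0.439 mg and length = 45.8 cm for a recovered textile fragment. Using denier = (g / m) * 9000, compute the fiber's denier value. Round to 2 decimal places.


Denier calculation:
Mass in grams = 0.439 mg / 1000 = 0.000439 g
Length in meters = 45.8 cm / 100 = 0.458 m
Linear density = mass / length = 0.000439 / 0.458 = 0.00095852 g/m
Denier = (g/m) * 9000 = 0.00095852 * 9000 = 8.63

8.63


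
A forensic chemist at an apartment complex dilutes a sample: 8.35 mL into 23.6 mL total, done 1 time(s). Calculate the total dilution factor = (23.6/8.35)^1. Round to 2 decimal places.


Dilution factor calculation:
Single dilution = V_total / V_sample = 23.6 / 8.35 ≈ 2.826347
Number of dilutions = 1
Total DF = (23.6 / 8.35)^1 (full precision, rounded at the end) = 2.83

2.83


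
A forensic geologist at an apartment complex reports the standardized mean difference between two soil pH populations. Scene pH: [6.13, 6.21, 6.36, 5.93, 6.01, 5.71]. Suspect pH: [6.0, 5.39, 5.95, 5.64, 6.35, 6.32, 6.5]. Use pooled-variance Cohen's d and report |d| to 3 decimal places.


Pooled-variance Cohen's d for soil pH comparison:
Scene mean = 36.35 / 6 = 6.058333
Suspect mean = 42.15 / 7 = 6.021429
Scene sample variance s_s^2 = 0.051857
Suspect sample variance s_c^2 = 0.162648
Pooled variance = ((n_s-1)*s_s^2 + (n_c-1)*s_c^2) / (n_s + n_c - 2) = 0.112288
Pooled SD = sqrt(0.112288) = 0.335094
Mean difference = 0.036905
|d| = |0.036905| / 0.335094 = 0.110

0.110


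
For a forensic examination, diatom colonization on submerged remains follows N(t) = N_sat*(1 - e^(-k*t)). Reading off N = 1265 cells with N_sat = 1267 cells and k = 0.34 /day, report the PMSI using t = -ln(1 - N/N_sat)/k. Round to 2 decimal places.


PMSI from diatom colonization curve:
N / N_sat = 1265 / 1267 = 0.998421
1 - N/N_sat = 0.001579
ln(1 - N/N_sat) = -6.450964
t = -ln(1 - N/N_sat) / k = -(-6.450964) / 0.34 = 18.97 days

18.97


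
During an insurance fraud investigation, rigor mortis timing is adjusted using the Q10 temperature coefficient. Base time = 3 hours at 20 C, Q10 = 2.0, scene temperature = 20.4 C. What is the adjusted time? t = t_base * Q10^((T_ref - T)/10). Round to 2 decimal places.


Rigor mortis time adjustment:
Exponent = (T_ref - T_actual) / 10 = (20 - 20.4) / 10 = -0.04
Q10 factor = 2.0^-0.04 = 0.97265
t_adjusted = 3 * 0.97265 = 2.92 hours

2.92


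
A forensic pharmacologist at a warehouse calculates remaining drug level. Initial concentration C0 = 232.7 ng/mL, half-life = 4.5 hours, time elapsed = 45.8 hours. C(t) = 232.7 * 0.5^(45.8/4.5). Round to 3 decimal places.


Drug concentration decay:
Number of half-lives = t / t_half = 45.8 / 4.5 = 10.177778
Decay factor = 0.5^10.177778 = 0.00086334
C(t) = 232.7 * 0.00086334 = 0.201 ng/mL

0.201


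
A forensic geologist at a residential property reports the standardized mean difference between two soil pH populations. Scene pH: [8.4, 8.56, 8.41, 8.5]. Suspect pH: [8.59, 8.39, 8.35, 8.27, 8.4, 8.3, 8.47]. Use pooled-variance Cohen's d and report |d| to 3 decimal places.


Pooled-variance Cohen's d for soil pH comparison:
Scene mean = 33.87 / 4 = 8.4675
Suspect mean = 58.77 / 7 = 8.395714
Scene sample variance s_s^2 = 0.005825
Suspect sample variance s_c^2 = 0.011729
Pooled variance = ((n_s-1)*s_s^2 + (n_c-1)*s_c^2) / (n_s + n_c - 2) = 0.009761
Pooled SD = sqrt(0.009761) = 0.098798
Mean difference = 0.071786
|d| = |0.071786| / 0.098798 = 0.727

0.727


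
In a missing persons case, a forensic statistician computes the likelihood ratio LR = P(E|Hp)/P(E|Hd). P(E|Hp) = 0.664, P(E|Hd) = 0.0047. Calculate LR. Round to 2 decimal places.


Likelihood ratio calculation:
LR = P(E|Hp) / P(E|Hd)
LR = 0.664 / 0.0047
LR = 141.28

141.28


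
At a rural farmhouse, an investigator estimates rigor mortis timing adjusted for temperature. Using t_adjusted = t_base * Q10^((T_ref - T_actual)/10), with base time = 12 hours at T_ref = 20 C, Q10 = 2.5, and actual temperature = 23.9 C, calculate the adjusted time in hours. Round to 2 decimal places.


Rigor mortis time adjustment:
Exponent = (T_ref - T_actual) / 10 = (20 - 23.9) / 10 = -0.39
Q10 factor = 2.5^-0.39 = 0.69953
t_adjusted = 12 * 0.69953 = 8.39 hours

8.39


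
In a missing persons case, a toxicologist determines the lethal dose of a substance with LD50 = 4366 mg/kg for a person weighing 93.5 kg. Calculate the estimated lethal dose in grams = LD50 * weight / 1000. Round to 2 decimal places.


Lethal dose calculation:
Lethal dose = LD50 * body_weight / 1000
= 4366 * 93.5 / 1000
= 408221 / 1000
= 408.22 g

408.22


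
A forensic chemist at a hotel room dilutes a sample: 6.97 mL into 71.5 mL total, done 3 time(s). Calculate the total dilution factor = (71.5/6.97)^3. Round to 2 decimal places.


Dilution factor calculation:
Single dilution = V_total / V_sample = 71.5 / 6.97 ≈ 10.25825
Number of dilutions = 3
Total DF = (71.5 / 6.97)^3 (full precision, rounded at the end) = 1079.49

1079.49


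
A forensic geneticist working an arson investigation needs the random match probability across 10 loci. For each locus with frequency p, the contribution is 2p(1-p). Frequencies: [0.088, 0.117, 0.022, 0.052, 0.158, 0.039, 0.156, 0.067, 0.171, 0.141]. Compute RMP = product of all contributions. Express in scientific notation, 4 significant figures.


Computing RMP for 10 loci:
Locus 1: 2 * 0.088 * 0.912 = 0.160512
Locus 2: 2 * 0.117 * 0.883 = 0.206622
Locus 3: 2 * 0.022 * 0.978 = 0.043032
Locus 4: 2 * 0.052 * 0.948 = 0.098592
Locus 5: 2 * 0.158 * 0.842 = 0.266072
Locus 6: 2 * 0.039 * 0.961 = 0.074958
Locus 7: 2 * 0.156 * 0.844 = 0.263328
Locus 8: 2 * 0.067 * 0.933 = 0.125022
Locus 9: 2 * 0.171 * 0.829 = 0.283518
Locus 10: 2 * 0.141 * 0.859 = 0.242238
RMP = 6.345e-09

6.345e-09


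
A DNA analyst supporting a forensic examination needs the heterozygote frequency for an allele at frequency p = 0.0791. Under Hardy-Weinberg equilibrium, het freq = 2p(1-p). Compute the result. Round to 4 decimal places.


Hardy-Weinberg heterozygote frequency:
q = 1 - p = 1 - 0.0791 = 0.9209
2pq = 2 * 0.0791 * 0.9209 = 0.1457

0.1457


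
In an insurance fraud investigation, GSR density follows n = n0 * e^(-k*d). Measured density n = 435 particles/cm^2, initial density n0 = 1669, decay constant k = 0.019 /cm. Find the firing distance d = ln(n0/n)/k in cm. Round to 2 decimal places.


GSR distance calculation:
n0/n = 1669 / 435 = 3.836782
ln(n0/n) = 1.344634
d = 1.344634 / 0.019 = 70.77 cm

70.77


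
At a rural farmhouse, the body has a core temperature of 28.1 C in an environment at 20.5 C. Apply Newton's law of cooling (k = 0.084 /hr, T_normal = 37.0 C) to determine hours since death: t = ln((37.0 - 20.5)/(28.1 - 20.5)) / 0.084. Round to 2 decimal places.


Using Newton's law of cooling:
t = ln((T_normal - T_ambient) / (T_body - T_ambient)) / k
T_normal - T_ambient = 16.5
T_body - T_ambient = 7.6
Ratio = 2.171053
ln(ratio) = 0.775212
t = 0.775212 / 0.084 = 9.23 hours

9.23


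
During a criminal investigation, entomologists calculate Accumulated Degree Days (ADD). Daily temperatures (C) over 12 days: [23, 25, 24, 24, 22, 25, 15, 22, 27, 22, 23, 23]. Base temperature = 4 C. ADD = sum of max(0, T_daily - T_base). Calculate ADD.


Computing ADD day by day:
Day 1: max(0, 23 - 4) = 19
Day 2: max(0, 25 - 4) = 21
Day 3: max(0, 24 - 4) = 20
Day 4: max(0, 24 - 4) = 20
Day 5: max(0, 22 - 4) = 18
Day 6: max(0, 25 - 4) = 21
Day 7: max(0, 15 - 4) = 11
Day 8: max(0, 22 - 4) = 18
Day 9: max(0, 27 - 4) = 23
Day 10: max(0, 22 - 4) = 18
Day 11: max(0, 23 - 4) = 19
Day 12: max(0, 23 - 4) = 19
Total ADD = 227

227


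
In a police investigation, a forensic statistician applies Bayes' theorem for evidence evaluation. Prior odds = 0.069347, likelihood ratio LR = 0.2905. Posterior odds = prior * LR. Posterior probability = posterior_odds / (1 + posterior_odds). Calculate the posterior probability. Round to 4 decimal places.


Bayesian evidence evaluation:
Posterior odds = prior_odds * LR = 0.069347 * 0.2905 = 0.0201453
Posterior probability = posterior_odds / (1 + posterior_odds)
= 0.0201453 / (1 + 0.0201453)
= 0.0201453 / 1.0201453
= 0.0197

0.0197


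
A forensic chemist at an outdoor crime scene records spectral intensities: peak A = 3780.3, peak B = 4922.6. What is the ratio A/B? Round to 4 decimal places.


Spectral peak ratio:
Peak A = 3780.3 counts
Peak B = 4922.6 counts
Ratio = 3780.3 / 4922.6 = 0.7679

0.7679


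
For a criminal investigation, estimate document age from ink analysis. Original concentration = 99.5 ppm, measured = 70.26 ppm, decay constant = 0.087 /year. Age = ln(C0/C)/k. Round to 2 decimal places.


Document age estimation:
C0/C = 99.5 / 70.26 = 1.416169
ln(C0/C) = 0.347955
t = 0.347955 / 0.087 = 4.00 years

4.00


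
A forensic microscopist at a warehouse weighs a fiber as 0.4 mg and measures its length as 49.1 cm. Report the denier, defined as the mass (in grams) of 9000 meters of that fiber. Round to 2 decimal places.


Denier calculation:
Mass in grams = 0.4 mg / 1000 = 0.0004 g
Length in meters = 49.1 cm / 100 = 0.491 m
Linear density = mass / length = 0.0004 / 0.491 = 0.00081466 g/m
Denier = (g/m) * 9000 = 0.00081466 * 9000 = 7.33

7.33


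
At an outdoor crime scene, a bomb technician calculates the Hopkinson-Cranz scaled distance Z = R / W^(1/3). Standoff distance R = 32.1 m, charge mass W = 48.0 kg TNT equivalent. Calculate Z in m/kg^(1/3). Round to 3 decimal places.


Scaled distance calculation:
W^(1/3) = 48.0^(1/3) = 3.634241
Z = R / W^(1/3) = 32.1 / 3.634241
Z = 8.833 m/kg^(1/3)

8.833


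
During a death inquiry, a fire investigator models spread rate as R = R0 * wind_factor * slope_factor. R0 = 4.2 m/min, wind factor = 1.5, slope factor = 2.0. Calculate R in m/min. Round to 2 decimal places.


Fire spread rate calculation:
R = R0 * wind_factor * slope_factor
= 4.2 * 1.5 * 2.0
= 6.3 * 2.0
= 12.60 m/min

12.60


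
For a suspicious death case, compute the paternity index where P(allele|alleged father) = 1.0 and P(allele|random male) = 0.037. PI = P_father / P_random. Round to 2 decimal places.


Paternity Index calculation:
PI = P(allele|father) / P(allele|random)
PI = 1.0 / 0.037
PI = 27.03

27.03


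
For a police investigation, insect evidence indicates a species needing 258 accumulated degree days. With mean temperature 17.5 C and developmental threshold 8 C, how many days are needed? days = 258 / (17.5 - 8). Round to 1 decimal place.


Insect development time:
Effective temperature = avg_temp - T_base = 17.5 - 8 = 9.5 C
Days = ADD / effective_temp = 258 / 9.5 = 27.2 days

27.2


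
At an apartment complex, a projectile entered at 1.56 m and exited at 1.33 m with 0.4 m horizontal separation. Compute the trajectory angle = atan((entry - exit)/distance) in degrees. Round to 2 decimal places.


Bullet trajectory angle:
Height difference = 1.56 - 1.33 = 0.23 m
angle = atan(0.23 / 0.4)
angle = atan(0.575)
angle = 29.90 degrees

29.90


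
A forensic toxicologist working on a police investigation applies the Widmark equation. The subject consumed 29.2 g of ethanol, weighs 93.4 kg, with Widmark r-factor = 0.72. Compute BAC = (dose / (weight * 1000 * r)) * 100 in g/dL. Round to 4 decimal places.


Applying the Widmark formula:
BAC = (dose_g / (body_wt * 1000 * r)) * 100
Denominator = 93.4 * 1000 * 0.72 = 67248
BAC = (29.2 / 67248) * 100
BAC = 0.0434 g/dL

0.0434


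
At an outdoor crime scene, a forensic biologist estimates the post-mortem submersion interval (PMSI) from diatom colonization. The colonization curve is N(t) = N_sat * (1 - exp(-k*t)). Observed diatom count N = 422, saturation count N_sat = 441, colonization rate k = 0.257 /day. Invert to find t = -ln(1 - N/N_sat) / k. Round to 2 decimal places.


PMSI from diatom colonization curve:
N / N_sat = 422 / 441 = 0.956916
1 - N/N_sat = 0.043084
ln(1 - N/N_sat) = -3.144604
t = -ln(1 - N/N_sat) / k = -(-3.144604) / 0.257 = 12.24 days

12.24


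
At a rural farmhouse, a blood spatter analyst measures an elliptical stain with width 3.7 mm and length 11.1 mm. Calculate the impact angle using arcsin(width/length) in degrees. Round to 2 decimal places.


Blood spatter impact angle calculation:
width / length = 3.7 / 11.1 = 0.333333
angle = arcsin(0.333333)
angle = 19.47 degrees

19.47


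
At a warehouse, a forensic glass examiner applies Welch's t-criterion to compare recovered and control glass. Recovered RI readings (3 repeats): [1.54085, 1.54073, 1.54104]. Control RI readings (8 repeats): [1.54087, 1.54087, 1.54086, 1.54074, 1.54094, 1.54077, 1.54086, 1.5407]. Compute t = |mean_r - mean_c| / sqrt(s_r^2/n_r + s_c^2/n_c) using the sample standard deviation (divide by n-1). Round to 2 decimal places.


Welch's t-criterion for glass RI comparison:
Recovered mean = sum / n_r = 4.62262 / 3 = 1.5408733
Control mean = sum / n_c = 12.32661 / 8 = 1.5408262
Recovered sample variance s_r^2 = 2.44333e-08
Control sample variance s_c^2 = 6.5125e-09
Welch SE (unpooled) = sqrt(s_r^2/n_r + s_c^2/n_c) = sqrt(8.14444e-09 + 8.14062e-10) = sqrt(8.9585e-09) = 9.46494e-05
|mean_r - mean_c| = 4.70833e-05
t = 4.70833e-05 / 9.46494e-05 = 0.50

0.50


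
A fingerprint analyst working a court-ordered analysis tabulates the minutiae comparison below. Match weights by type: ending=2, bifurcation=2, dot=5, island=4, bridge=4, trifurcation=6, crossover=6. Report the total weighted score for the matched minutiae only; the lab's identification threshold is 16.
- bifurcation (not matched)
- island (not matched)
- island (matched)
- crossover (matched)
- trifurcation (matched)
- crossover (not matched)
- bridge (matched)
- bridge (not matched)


Weighted minutiae match score:
  bifurcation: not matched, +0
  island: not matched, +0
  island: matched, +4 (running total 4)
  crossover: matched, +6 (running total 10)
  trifurcation: matched, +6 (running total 16)
  crossover: not matched, +0
  bridge: matched, +4 (running total 20)
  bridge: not matched, +0
Total score = 20
Threshold = 16; verdict = identification

20


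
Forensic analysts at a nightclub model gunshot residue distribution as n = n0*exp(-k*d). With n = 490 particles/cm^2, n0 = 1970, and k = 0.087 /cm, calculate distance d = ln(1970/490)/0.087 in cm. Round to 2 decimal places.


GSR distance calculation:
n0/n = 1970 / 490 = 4.020408
ln(n0/n) = 1.391383
d = 1.391383 / 0.087 = 15.99 cm

15.99


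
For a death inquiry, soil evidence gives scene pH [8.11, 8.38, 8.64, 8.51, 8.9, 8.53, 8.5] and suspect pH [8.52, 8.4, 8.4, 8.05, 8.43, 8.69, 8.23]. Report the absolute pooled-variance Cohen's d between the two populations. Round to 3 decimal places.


Pooled-variance Cohen's d for soil pH comparison:
Scene mean = 59.57 / 7 = 8.51
Suspect mean = 58.72 / 7 = 8.388571
Scene sample variance s_s^2 = 0.057733
Suspect sample variance s_c^2 = 0.041648
Pooled variance = ((n_s-1)*s_s^2 + (n_c-1)*s_c^2) / (n_s + n_c - 2) = 0.04969
Pooled SD = sqrt(0.04969) = 0.222913
Mean difference = 0.121429
|d| = |0.121429| / 0.222913 = 0.545

0.545


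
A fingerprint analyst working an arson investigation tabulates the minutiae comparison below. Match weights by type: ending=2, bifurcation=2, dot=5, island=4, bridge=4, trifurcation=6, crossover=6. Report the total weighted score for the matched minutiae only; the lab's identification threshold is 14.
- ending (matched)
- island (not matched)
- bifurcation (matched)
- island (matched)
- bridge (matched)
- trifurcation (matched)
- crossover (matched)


Weighted minutiae match score:
  ending: matched, +2 (running total 2)
  island: not matched, +0
  bifurcation: matched, +2 (running total 4)
  island: matched, +4 (running total 8)
  bridge: matched, +4 (running total 12)
  trifurcation: matched, +6 (running total 18)
  crossover: matched, +6 (running total 24)
Total score = 24
Threshold = 14; verdict = identification

24


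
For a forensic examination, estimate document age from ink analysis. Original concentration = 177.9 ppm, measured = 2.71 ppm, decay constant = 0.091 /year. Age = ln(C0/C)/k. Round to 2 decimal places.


Document age estimation:
C0/C = 177.9 / 2.71 = 65.645756
ln(C0/C) = 4.184273
t = 4.184273 / 0.091 = 45.98 years

45.98


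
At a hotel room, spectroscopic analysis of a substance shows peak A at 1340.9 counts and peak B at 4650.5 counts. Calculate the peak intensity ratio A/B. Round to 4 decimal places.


Spectral peak ratio:
Peak A = 1340.9 counts
Peak B = 4650.5 counts
Ratio = 1340.9 / 4650.5 = 0.2883

0.2883


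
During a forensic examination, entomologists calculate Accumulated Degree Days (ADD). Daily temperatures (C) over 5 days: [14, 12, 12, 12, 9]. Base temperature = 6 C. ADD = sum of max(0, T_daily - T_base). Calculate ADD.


Computing ADD day by day:
Day 1: max(0, 14 - 6) = 8
Day 2: max(0, 12 - 6) = 6
Day 3: max(0, 12 - 6) = 6
Day 4: max(0, 12 - 6) = 6
Day 5: max(0, 9 - 6) = 3
Total ADD = 29

29


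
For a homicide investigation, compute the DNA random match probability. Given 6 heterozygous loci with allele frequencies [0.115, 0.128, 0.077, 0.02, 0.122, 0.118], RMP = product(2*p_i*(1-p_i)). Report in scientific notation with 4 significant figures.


Computing RMP for 6 loci:
Locus 1: 2 * 0.115 * 0.885 = 0.20355
Locus 2: 2 * 0.128 * 0.872 = 0.223232
Locus 3: 2 * 0.077 * 0.923 = 0.142142
Locus 4: 2 * 0.02 * 0.98 = 0.0392
Locus 5: 2 * 0.122 * 0.878 = 0.214232
Locus 6: 2 * 0.118 * 0.882 = 0.208152
RMP = 1.129e-05

1.129e-05


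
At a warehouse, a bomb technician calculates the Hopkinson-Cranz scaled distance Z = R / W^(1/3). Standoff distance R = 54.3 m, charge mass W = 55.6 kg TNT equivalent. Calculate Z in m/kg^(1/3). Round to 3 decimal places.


Scaled distance calculation:
W^(1/3) = 55.6^(1/3) = 3.816731
Z = R / W^(1/3) = 54.3 / 3.816731
Z = 14.227 m/kg^(1/3)

14.227


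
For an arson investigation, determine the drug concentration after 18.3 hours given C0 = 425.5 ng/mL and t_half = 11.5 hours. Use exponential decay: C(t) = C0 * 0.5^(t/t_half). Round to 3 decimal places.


Drug concentration decay:
Number of half-lives = t / t_half = 18.3 / 11.5 = 1.591304
Decay factor = 0.5^1.591304 = 0.33187135
C(t) = 425.5 * 0.33187135 = 141.211 ng/mL

141.211


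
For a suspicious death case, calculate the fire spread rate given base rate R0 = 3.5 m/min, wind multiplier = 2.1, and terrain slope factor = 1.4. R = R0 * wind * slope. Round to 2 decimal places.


Fire spread rate calculation:
R = R0 * wind_factor * slope_factor
= 3.5 * 2.1 * 1.4
= 7.35 * 1.4
= 10.29 m/min

10.29


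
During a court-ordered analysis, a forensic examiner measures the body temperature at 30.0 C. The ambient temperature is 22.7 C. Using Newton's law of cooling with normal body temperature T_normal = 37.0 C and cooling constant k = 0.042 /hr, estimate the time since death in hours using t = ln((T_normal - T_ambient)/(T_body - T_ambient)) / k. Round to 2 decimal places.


Using Newton's law of cooling:
t = ln((T_normal - T_ambient) / (T_body - T_ambient)) / k
T_normal - T_ambient = 14.3
T_body - T_ambient = 7.3
Ratio = 1.958904
ln(ratio) = 0.672385
t = 0.672385 / 0.042 = 16.01 hours

16.01


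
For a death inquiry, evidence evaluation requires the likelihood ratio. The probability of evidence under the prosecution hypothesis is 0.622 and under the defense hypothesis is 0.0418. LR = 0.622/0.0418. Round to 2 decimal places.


Likelihood ratio calculation:
LR = P(E|Hp) / P(E|Hd)
LR = 0.622 / 0.0418
LR = 14.88

14.88


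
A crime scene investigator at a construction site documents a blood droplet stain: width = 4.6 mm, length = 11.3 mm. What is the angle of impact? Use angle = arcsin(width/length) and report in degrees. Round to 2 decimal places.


Blood spatter impact angle calculation:
width / length = 4.6 / 11.3 = 0.40708
angle = arcsin(0.40708)
angle = 24.02 degrees

24.02


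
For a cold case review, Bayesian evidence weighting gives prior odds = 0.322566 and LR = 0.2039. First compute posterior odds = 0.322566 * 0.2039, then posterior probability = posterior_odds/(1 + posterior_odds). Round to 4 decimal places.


Bayesian evidence evaluation:
Posterior odds = prior_odds * LR = 0.322566 * 0.2039 = 0.06577121
Posterior probability = posterior_odds / (1 + posterior_odds)
= 0.06577121 / (1 + 0.06577121)
= 0.06577121 / 1.06577121
= 0.0617

0.0617


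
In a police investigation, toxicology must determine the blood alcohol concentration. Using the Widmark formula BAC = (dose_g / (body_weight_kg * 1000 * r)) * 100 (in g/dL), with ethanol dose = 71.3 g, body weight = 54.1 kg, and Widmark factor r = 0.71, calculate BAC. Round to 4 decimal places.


Applying the Widmark formula:
BAC = (dose_g / (body_wt * 1000 * r)) * 100
Denominator = 54.1 * 1000 * 0.71 = 38411
BAC = (71.3 / 38411) * 100
BAC = 0.1856 g/dL

0.1856


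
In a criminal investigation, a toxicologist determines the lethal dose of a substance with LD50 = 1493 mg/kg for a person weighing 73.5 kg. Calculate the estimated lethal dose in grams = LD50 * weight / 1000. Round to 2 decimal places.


Lethal dose calculation:
Lethal dose = LD50 * body_weight / 1000
= 1493 * 73.5 / 1000
= 109735.5 / 1000
= 109.74 g

109.74


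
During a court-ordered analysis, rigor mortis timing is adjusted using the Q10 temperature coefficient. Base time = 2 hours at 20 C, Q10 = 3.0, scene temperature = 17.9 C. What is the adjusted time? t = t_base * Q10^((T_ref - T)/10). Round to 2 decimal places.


Rigor mortis time adjustment:
Exponent = (T_ref - T_actual) / 10 = (20 - 17.9) / 10 = 0.21
Q10 factor = 3.0^0.21 = 1.25949
t_adjusted = 2 * 1.25949 = 2.52 hours

2.52


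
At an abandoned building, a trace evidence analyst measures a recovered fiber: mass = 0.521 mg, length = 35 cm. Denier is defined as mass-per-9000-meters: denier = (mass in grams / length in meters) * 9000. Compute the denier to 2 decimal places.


Denier calculation:
Mass in grams = 0.521 mg / 1000 = 0.000521 g
Length in meters = 35 cm / 100 = 0.35 m
Linear density = mass / length = 0.000521 / 0.35 = 0.00148857 g/m
Denier = (g/m) * 9000 = 0.00148857 * 9000 = 13.40

13.40


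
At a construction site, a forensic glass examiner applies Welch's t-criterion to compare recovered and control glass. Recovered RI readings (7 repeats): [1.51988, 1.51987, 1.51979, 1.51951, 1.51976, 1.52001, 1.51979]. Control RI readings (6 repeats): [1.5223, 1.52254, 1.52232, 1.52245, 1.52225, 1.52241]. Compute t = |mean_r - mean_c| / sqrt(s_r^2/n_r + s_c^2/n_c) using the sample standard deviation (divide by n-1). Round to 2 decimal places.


Welch's t-criterion for glass RI comparison:
Recovered mean = sum / n_r = 10.63861 / 7 = 1.5198014
Control mean = sum / n_c = 9.13427 / 6 = 1.5223783
Recovered sample variance s_r^2 = 2.35476e-08
Control sample variance s_c^2 = 1.16567e-08
Welch SE (unpooled) = sqrt(s_r^2/n_r + s_c^2/n_c) = sqrt(3.36395e-09 + 1.94278e-09) = sqrt(5.30673e-09) = 7.28473e-05
|mean_r - mean_c| = 0.0025769
t = 0.0025769 / 7.28473e-05 = 35.37

35.37


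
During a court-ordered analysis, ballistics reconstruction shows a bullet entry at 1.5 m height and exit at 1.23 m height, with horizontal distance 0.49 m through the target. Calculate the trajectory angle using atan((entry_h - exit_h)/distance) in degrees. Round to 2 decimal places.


Bullet trajectory angle:
Height difference = 1.5 - 1.23 = 0.27 m
angle = atan(0.27 / 0.49)
angle = atan(0.55102)
angle = 28.86 degrees

28.86


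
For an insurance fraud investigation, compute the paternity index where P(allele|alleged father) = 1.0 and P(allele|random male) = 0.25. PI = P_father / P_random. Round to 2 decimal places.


Paternity Index calculation:
PI = P(allele|father) / P(allele|random)
PI = 1.0 / 0.25
PI = 4.00

4.00


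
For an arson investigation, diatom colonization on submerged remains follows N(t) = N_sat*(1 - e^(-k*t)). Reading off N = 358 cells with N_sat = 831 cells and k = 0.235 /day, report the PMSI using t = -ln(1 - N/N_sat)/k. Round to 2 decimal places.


PMSI from diatom colonization curve:
N / N_sat = 358 / 831 = 0.430806
1 - N/N_sat = 0.569194
ln(1 - N/N_sat) = -0.563534
t = -ln(1 - N/N_sat) / k = -(-0.563534) / 0.235 = 2.40 days

2.40


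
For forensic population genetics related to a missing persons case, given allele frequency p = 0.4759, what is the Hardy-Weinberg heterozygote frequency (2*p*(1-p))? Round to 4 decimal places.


Hardy-Weinberg heterozygote frequency:
q = 1 - p = 1 - 0.4759 = 0.5241
2pq = 2 * 0.4759 * 0.5241 = 0.4988

0.4988


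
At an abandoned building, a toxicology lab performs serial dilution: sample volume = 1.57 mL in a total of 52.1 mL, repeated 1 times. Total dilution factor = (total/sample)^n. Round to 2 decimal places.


Dilution factor calculation:
Single dilution = V_total / V_sample = 52.1 / 1.57 ≈ 33.184713
Number of dilutions = 1
Total DF = (52.1 / 1.57)^1 (full precision, rounded at the end) = 33.18

33.18


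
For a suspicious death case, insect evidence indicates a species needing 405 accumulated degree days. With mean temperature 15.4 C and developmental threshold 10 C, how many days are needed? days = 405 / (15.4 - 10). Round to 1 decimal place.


Insect development time:
Effective temperature = avg_temp - T_base = 15.4 - 10 = 5.4 C
Days = ADD / effective_temp = 405 / 5.4 = 75.0 days

75.0


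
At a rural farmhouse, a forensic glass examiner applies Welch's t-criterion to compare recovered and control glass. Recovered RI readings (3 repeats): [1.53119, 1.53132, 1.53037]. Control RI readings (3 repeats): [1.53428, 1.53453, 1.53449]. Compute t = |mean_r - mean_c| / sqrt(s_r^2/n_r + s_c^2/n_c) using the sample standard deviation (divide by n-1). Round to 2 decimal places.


Welch's t-criterion for glass RI comparison:
Recovered mean = sum / n_r = 4.59288 / 3 = 1.53096
Control mean = sum / n_c = 4.6033 / 3 = 1.5344333
Recovered sample variance s_r^2 = 2.653e-07
Control sample variance s_c^2 = 1.80333e-08
Welch SE (unpooled) = sqrt(s_r^2/n_r + s_c^2/n_c) = sqrt(8.84333e-08 + 6.01111e-09) = sqrt(9.44444e-08) = 0.000307318
|mean_r - mean_c| = 0.00347333
t = 0.00347333 / 0.000307318 = 11.30

11.30


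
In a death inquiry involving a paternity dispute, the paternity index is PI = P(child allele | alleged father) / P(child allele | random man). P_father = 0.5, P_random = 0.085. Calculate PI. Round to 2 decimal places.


Paternity Index calculation:
PI = P(allele|father) / P(allele|random)
PI = 0.5 / 0.085
PI = 5.88

5.88


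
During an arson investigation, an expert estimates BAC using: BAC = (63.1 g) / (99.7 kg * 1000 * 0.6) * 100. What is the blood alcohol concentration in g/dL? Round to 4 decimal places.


Applying the Widmark formula:
BAC = (dose_g / (body_wt * 1000 * r)) * 100
Denominator = 99.7 * 1000 * 0.6 = 59820
BAC = (63.1 / 59820) * 100
BAC = 0.1055 g/dL

0.1055


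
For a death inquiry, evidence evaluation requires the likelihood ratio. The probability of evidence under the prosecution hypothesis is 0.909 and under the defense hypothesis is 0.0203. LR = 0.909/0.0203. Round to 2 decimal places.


Likelihood ratio calculation:
LR = P(E|Hp) / P(E|Hd)
LR = 0.909 / 0.0203
LR = 44.78

44.78


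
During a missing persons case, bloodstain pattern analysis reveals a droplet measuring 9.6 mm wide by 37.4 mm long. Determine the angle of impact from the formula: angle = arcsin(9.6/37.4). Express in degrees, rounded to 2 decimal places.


Blood spatter impact angle calculation:
width / length = 9.6 / 37.4 = 0.256684
angle = arcsin(0.256684)
angle = 14.87 degrees

14.87


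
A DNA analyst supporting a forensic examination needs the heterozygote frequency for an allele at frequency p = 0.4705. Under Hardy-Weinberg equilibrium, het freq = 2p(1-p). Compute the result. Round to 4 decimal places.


Hardy-Weinberg heterozygote frequency:
q = 1 - p = 1 - 0.4705 = 0.5295
2pq = 2 * 0.4705 * 0.5295 = 0.4983

0.4983


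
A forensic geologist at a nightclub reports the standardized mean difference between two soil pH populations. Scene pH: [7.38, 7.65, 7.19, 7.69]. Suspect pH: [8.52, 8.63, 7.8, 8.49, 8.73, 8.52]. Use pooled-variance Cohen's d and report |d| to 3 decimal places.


Pooled-variance Cohen's d for soil pH comparison:
Scene mean = 29.91 / 4 = 7.4775
Suspect mean = 50.69 / 6 = 8.448333
Scene sample variance s_s^2 = 0.055692
Suspect sample variance s_c^2 = 0.108937
Pooled variance = ((n_s-1)*s_s^2 + (n_c-1)*s_c^2) / (n_s + n_c - 2) = 0.08897
Pooled SD = sqrt(0.08897) = 0.298278
Mean difference = -0.970833
|d| = |-0.970833| / 0.298278 = 3.255

3.255


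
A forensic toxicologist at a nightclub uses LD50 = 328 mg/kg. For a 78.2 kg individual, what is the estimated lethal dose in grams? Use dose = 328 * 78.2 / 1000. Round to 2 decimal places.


Lethal dose calculation:
Lethal dose = LD50 * body_weight / 1000
= 328 * 78.2 / 1000
= 25649.6 / 1000
= 25.65 g

25.65


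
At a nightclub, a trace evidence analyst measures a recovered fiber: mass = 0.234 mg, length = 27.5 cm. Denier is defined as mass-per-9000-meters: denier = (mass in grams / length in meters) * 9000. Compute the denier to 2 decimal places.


Denier calculation:
Mass in grams = 0.234 mg / 1000 = 0.000234 g
Length in meters = 27.5 cm / 100 = 0.275 m
Linear density = mass / length = 0.000234 / 0.275 = 0.00085091 g/m
Denier = (g/m) * 9000 = 0.00085091 * 9000 = 7.66

7.66


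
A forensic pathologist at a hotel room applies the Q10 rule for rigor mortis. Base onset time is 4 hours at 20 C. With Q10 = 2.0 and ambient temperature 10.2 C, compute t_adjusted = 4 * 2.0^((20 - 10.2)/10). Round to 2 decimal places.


Rigor mortis time adjustment:
Exponent = (T_ref - T_actual) / 10 = (20 - 10.2) / 10 = 0.98
Q10 factor = 2.0^0.98 = 1.97247
t_adjusted = 4 * 1.97247 = 7.89 hours

7.89


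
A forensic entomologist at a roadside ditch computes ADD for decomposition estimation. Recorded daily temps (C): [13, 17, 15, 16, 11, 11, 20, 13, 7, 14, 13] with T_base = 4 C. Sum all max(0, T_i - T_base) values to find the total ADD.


Computing ADD day by day:
Day 1: max(0, 13 - 4) = 9
Day 2: max(0, 17 - 4) = 13
Day 3: max(0, 15 - 4) = 11
Day 4: max(0, 16 - 4) = 12
Day 5: max(0, 11 - 4) = 7
Day 6: max(0, 11 - 4) = 7
Day 7: max(0, 20 - 4) = 16
Day 8: max(0, 13 - 4) = 9
Day 9: max(0, 7 - 4) = 3
Day 10: max(0, 14 - 4) = 10
Day 11: max(0, 13 - 4) = 9
Total ADD = 106

106


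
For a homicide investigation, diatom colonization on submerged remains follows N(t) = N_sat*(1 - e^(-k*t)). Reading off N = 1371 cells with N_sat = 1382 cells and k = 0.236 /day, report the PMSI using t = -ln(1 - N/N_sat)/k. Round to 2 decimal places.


PMSI from diatom colonization curve:
N / N_sat = 1371 / 1382 = 0.992041
1 - N/N_sat = 0.007959
ln(1 - N/N_sat) = -4.833452
t = -ln(1 - N/N_sat) / k = -(-4.833452) / 0.236 = 20.48 days

20.48


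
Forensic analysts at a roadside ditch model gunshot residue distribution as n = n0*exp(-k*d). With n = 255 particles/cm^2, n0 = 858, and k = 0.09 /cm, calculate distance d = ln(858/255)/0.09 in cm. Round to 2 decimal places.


GSR distance calculation:
n0/n = 858 / 255 = 3.364706
ln(n0/n) = 1.213341
d = 1.213341 / 0.09 = 13.48 cm

13.48


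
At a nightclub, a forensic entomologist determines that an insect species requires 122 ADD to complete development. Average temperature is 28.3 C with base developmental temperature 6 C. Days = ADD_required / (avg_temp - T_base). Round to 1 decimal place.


Insect development time:
Effective temperature = avg_temp - T_base = 28.3 - 6 = 22.3 C
Days = ADD / effective_temp = 122 / 22.3 = 5.5 days

5.5


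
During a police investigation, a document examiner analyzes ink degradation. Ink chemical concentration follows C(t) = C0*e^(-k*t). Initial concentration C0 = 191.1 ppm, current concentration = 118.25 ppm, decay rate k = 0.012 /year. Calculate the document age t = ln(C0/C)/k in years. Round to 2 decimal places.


Document age estimation:
C0/C = 191.1 / 118.25 = 1.616068
ln(C0/C) = 0.479996
t = 0.479996 / 0.012 = 40.00 years

40.00
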